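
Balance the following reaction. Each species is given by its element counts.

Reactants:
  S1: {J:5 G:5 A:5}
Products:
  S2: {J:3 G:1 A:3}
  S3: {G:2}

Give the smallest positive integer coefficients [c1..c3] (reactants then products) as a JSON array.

Coefficients: [3, 5, 5]

J: 3·5 = 15 | 5·3+5·0 = 15
G: 3·5 = 15 | 5·1+5·2 = 15
A: 3·5 = 15 | 5·3+5·0 = 15
gcd(3,5,5) = 1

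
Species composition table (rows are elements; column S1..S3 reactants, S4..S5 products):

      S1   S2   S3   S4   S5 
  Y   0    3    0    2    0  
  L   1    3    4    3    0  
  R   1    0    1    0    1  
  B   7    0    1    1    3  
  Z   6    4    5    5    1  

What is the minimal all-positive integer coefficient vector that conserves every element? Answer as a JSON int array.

Coefficients: [2, 4, 1, 6, 3]

Y: 2·0+4·3+1·0 = 12 | 6·2+3·0 = 12
L: 2·1+4·3+1·4 = 18 | 6·3+3·0 = 18
R: 2·1+4·0+1·1 = 3 | 6·0+3·1 = 3
B: 2·7+4·0+1·1 = 15 | 6·1+3·3 = 15
Z: 2·6+4·4+1·5 = 33 | 6·5+3·1 = 33
gcd(2,4,1,6,3) = 1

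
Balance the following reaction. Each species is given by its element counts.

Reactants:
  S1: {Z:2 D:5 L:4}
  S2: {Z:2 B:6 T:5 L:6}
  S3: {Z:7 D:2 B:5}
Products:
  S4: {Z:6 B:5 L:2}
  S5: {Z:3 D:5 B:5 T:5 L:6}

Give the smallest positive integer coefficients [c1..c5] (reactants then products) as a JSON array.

Coefficients: [3, 5, 5, 6, 5]

Z: 3·2+5·2+5·7 = 51 | 6·6+5·3 = 51
D: 3·5+5·0+5·2 = 25 | 6·0+5·5 = 25
B: 3·0+5·6+5·5 = 55 | 6·5+5·5 = 55
T: 3·0+5·5+5·0 = 25 | 6·0+5·5 = 25
L: 3·4+5·6+5·0 = 42 | 6·2+5·6 = 42
gcd(3,5,5,6,5) = 1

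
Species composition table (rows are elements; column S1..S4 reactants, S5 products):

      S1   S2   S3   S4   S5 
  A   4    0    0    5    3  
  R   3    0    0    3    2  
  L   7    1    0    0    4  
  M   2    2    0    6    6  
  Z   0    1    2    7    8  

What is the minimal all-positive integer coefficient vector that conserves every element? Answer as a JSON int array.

A: 1·4+5·0+6·0+1·5 = 9 | 3·3 = 9
R: 1·3+5·0+6·0+1·3 = 6 | 3·2 = 6
L: 1·7+5·1+6·0+1·0 = 12 | 3·4 = 12
M: 1·2+5·2+6·0+1·6 = 18 | 3·6 = 18
Z: 1·0+5·1+6·2+1·7 = 24 | 3·8 = 24
gcd(1,5,6,1,3) = 1

Coefficients: [1, 5, 6, 1, 3]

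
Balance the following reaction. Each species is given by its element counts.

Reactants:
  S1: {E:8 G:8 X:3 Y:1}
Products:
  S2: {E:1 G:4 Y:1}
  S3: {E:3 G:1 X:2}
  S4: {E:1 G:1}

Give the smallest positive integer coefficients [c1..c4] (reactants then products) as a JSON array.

E: 2·8 = 16 | 2·1+3·3+5·1 = 16
G: 2·8 = 16 | 2·4+3·1+5·1 = 16
X: 2·3 = 6 | 2·0+3·2+5·0 = 6
Y: 2·1 = 2 | 2·1+3·0+5·0 = 2
gcd(2,2,3,5) = 1

Coefficients: [2, 2, 3, 5]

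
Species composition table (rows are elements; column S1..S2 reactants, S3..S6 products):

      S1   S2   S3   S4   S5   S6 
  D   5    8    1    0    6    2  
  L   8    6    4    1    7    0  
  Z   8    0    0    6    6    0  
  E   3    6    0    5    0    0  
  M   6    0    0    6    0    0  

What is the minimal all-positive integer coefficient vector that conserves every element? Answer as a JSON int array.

Coefficients: [3, 1, 5, 3, 1, 6]

D: 3·5+1·8 = 23 | 5·1+3·0+1·6+6·2 = 23
L: 3·8+1·6 = 30 | 5·4+3·1+1·7+6·0 = 30
Z: 3·8+1·0 = 24 | 5·0+3·6+1·6+6·0 = 24
E: 3·3+1·6 = 15 | 5·0+3·5+1·0+6·0 = 15
M: 3·6+1·0 = 18 | 5·0+3·6+1·0+6·0 = 18
gcd(3,1,5,3,1,6) = 1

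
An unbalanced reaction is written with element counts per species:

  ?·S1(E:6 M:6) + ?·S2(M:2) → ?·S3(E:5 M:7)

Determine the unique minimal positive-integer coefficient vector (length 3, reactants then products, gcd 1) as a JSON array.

Coefficients: [5, 6, 6]

E: 5·6+6·0 = 30 | 6·5 = 30
M: 5·6+6·2 = 42 | 6·7 = 42
gcd(5,6,6) = 1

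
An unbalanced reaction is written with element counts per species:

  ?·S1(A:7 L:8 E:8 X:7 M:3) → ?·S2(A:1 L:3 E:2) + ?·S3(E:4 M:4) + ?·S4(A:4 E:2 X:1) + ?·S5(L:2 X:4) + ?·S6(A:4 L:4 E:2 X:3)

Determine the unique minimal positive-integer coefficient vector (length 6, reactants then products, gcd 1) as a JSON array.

A: 4·7 = 28 | 4·1+3·0+3·4+4·0+3·4 = 28
L: 4·8 = 32 | 4·3+3·0+3·0+4·2+3·4 = 32
E: 4·8 = 32 | 4·2+3·4+3·2+4·0+3·2 = 32
X: 4·7 = 28 | 4·0+3·0+3·1+4·4+3·3 = 28
M: 4·3 = 12 | 4·0+3·4+3·0+4·0+3·0 = 12
gcd(4,4,3,3,4,3) = 1

Coefficients: [4, 4, 3, 3, 4, 3]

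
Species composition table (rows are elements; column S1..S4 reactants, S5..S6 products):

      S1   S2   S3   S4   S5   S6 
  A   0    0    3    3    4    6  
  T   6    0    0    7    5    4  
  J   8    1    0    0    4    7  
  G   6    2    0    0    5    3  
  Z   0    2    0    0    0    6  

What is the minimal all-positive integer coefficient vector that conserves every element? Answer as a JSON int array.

Coefficients: [2, 3, 5, 1, 3, 1]

A: 2·0+3·0+5·3+1·3 = 18 | 3·4+1·6 = 18
T: 2·6+3·0+5·0+1·7 = 19 | 3·5+1·4 = 19
J: 2·8+3·1+5·0+1·0 = 19 | 3·4+1·7 = 19
G: 2·6+3·2+5·0+1·0 = 18 | 3·5+1·3 = 18
Z: 2·0+3·2+5·0+1·0 = 6 | 3·0+1·6 = 6
gcd(2,3,5,1,3,1) = 1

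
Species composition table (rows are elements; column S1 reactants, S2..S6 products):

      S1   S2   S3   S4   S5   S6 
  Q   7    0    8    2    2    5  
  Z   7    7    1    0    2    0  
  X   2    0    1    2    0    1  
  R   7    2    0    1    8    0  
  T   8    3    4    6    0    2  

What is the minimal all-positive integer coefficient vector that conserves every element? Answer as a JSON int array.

Q: 5·7 = 35 | 4·0+1·8+3·2+3·2+3·5 = 35
Z: 5·7 = 35 | 4·7+1·1+3·0+3·2+3·0 = 35
X: 5·2 = 10 | 4·0+1·1+3·2+3·0+3·1 = 10
R: 5·7 = 35 | 4·2+1·0+3·1+3·8+3·0 = 35
T: 5·8 = 40 | 4·3+1·4+3·6+3·0+3·2 = 40
gcd(5,4,1,3,3,3) = 1

Coefficients: [5, 4, 1, 3, 3, 3]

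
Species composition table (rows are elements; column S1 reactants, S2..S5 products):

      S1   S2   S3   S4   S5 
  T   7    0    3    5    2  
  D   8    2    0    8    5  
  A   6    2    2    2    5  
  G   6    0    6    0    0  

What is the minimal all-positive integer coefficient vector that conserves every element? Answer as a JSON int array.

T: 6·7 = 42 | 3·0+6·3+4·5+2·2 = 42
D: 6·8 = 48 | 3·2+6·0+4·8+2·5 = 48
A: 6·6 = 36 | 3·2+6·2+4·2+2·5 = 36
G: 6·6 = 36 | 3·0+6·6+4·0+2·0 = 36
gcd(6,3,6,4,2) = 1

Coefficients: [6, 3, 6, 4, 2]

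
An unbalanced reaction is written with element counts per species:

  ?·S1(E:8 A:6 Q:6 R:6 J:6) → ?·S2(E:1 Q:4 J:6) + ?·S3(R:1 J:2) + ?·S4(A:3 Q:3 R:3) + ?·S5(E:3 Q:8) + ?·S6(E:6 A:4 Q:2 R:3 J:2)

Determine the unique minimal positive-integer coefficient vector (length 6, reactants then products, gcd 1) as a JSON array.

Coefficients: [5, 1, 6, 2, 1, 6]

E: 5·8 = 40 | 1·1+6·0+2·0+1·3+6·6 = 40
A: 5·6 = 30 | 1·0+6·0+2·3+1·0+6·4 = 30
Q: 5·6 = 30 | 1·4+6·0+2·3+1·8+6·2 = 30
R: 5·6 = 30 | 1·0+6·1+2·3+1·0+6·3 = 30
J: 5·6 = 30 | 1·6+6·2+2·0+1·0+6·2 = 30
gcd(5,1,6,2,1,6) = 1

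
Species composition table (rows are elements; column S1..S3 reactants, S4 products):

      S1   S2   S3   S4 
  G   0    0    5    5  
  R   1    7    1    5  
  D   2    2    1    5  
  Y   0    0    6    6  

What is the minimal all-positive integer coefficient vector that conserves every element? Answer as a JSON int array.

Coefficients: [5, 1, 3, 3]

G: 5·0+1·0+3·5 = 15 | 3·5 = 15
R: 5·1+1·7+3·1 = 15 | 3·5 = 15
D: 5·2+1·2+3·1 = 15 | 3·5 = 15
Y: 5·0+1·0+3·6 = 18 | 3·6 = 18
gcd(5,1,3,3) = 1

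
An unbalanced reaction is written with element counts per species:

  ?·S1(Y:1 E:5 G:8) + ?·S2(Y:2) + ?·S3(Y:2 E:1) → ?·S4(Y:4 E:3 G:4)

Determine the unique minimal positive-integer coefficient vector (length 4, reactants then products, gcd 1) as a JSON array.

Y: 2·1+5·2+2·2 = 16 | 4·4 = 16
E: 2·5+5·0+2·1 = 12 | 4·3 = 12
G: 2·8+5·0+2·0 = 16 | 4·4 = 16
gcd(2,5,2,4) = 1

Coefficients: [2, 5, 2, 4]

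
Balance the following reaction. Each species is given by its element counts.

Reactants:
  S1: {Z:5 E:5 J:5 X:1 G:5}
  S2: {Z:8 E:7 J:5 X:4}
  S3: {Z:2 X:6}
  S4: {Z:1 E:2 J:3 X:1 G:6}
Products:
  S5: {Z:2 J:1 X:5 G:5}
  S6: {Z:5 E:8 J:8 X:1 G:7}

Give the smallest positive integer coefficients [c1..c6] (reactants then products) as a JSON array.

Coefficients: [1, 1, 2, 6, 4, 3]

Z: 1·5+1·8+2·2+6·1 = 23 | 4·2+3·5 = 23
E: 1·5+1·7+2·0+6·2 = 24 | 4·0+3·8 = 24
J: 1·5+1·5+2·0+6·3 = 28 | 4·1+3·8 = 28
X: 1·1+1·4+2·6+6·1 = 23 | 4·5+3·1 = 23
G: 1·5+1·0+2·0+6·6 = 41 | 4·5+3·7 = 41
gcd(1,1,2,6,4,3) = 1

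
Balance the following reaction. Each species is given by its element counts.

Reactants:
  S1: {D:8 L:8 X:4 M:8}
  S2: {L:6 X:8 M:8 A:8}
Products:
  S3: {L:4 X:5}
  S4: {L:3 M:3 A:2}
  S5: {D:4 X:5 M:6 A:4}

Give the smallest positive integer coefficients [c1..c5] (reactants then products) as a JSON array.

D: 1·8+2·0 = 8 | 2·0+4·0+2·4 = 8
L: 1·8+2·6 = 20 | 2·4+4·3+2·0 = 20
X: 1·4+2·8 = 20 | 2·5+4·0+2·5 = 20
M: 1·8+2·8 = 24 | 2·0+4·3+2·6 = 24
A: 1·0+2·8 = 16 | 2·0+4·2+2·4 = 16
gcd(1,2,2,4,2) = 1

Coefficients: [1, 2, 2, 4, 2]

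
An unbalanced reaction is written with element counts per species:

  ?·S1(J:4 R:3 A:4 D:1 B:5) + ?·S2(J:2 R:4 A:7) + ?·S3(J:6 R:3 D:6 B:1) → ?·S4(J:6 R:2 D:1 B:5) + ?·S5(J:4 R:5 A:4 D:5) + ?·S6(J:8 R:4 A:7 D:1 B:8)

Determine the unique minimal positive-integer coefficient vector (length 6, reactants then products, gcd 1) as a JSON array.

J: 5·4+3·2+4·6 = 50 | 1·6+5·4+3·8 = 50
R: 5·3+3·4+4·3 = 39 | 1·2+5·5+3·4 = 39
A: 5·4+3·7+4·0 = 41 | 1·0+5·4+3·7 = 41
D: 5·1+3·0+4·6 = 29 | 1·1+5·5+3·1 = 29
B: 5·5+3·0+4·1 = 29 | 1·5+5·0+3·8 = 29
gcd(5,3,4,1,5,3) = 1

Coefficients: [5, 3, 4, 1, 5, 3]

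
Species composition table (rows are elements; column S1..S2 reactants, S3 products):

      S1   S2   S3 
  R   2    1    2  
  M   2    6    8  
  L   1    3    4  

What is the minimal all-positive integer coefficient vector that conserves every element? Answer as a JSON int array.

Coefficients: [2, 6, 5]

R: 2·2+6·1 = 10 | 5·2 = 10
M: 2·2+6·6 = 40 | 5·8 = 40
L: 2·1+6·3 = 20 | 5·4 = 20
gcd(2,6,5) = 1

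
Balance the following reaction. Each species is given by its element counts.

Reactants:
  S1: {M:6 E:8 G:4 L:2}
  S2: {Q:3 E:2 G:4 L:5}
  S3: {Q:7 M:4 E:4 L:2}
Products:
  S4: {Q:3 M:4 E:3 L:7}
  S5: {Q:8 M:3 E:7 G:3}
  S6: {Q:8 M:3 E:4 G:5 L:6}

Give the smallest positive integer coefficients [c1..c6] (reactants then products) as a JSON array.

Q: 1·0+5·3+6·7 = 57 | 3·3+3·8+3·8 = 57
M: 1·6+5·0+6·4 = 30 | 3·4+3·3+3·3 = 30
E: 1·8+5·2+6·4 = 42 | 3·3+3·7+3·4 = 42
G: 1·4+5·4+6·0 = 24 | 3·0+3·3+3·5 = 24
L: 1·2+5·5+6·2 = 39 | 3·7+3·0+3·6 = 39
gcd(1,5,6,3,3,3) = 1

Coefficients: [1, 5, 6, 3, 3, 3]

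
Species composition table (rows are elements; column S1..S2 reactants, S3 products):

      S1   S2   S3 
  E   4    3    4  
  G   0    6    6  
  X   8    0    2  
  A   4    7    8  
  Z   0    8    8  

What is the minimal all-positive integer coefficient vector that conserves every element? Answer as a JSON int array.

Coefficients: [1, 4, 4]

E: 1·4+4·3 = 16 | 4·4 = 16
G: 1·0+4·6 = 24 | 4·6 = 24
X: 1·8+4·0 = 8 | 4·2 = 8
A: 1·4+4·7 = 32 | 4·8 = 32
Z: 1·0+4·8 = 32 | 4·8 = 32
gcd(1,4,4) = 1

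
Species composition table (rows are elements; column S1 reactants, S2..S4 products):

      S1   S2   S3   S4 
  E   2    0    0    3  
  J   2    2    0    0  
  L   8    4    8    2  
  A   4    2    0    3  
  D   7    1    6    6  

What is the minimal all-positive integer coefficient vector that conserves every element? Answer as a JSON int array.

Coefficients: [3, 3, 1, 2]

E: 3·2 = 6 | 3·0+1·0+2·3 = 6
J: 3·2 = 6 | 3·2+1·0+2·0 = 6
L: 3·8 = 24 | 3·4+1·8+2·2 = 24
A: 3·4 = 12 | 3·2+1·0+2·3 = 12
D: 3·7 = 21 | 3·1+1·6+2·6 = 21
gcd(3,3,1,2) = 1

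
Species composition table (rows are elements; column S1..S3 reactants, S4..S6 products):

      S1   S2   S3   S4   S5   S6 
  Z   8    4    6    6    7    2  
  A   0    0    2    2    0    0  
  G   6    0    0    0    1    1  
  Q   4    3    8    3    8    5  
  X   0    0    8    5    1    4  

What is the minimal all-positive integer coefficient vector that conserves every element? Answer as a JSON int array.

Coefficients: [1, 6, 4, 4, 4, 2]

Z: 1·8+6·4+4·6 = 56 | 4·6+4·7+2·2 = 56
A: 1·0+6·0+4·2 = 8 | 4·2+4·0+2·0 = 8
G: 1·6+6·0+4·0 = 6 | 4·0+4·1+2·1 = 6
Q: 1·4+6·3+4·8 = 54 | 4·3+4·8+2·5 = 54
X: 1·0+6·0+4·8 = 32 | 4·5+4·1+2·4 = 32
gcd(1,6,4,4,4,2) = 1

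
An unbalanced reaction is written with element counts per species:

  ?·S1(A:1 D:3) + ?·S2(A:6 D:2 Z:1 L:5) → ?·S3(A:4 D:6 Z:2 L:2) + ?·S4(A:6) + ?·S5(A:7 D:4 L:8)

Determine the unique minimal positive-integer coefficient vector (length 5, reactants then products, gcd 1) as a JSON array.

Coefficients: [4, 4, 2, 1, 2]

A: 4·1+4·6 = 28 | 2·4+1·6+2·7 = 28
D: 4·3+4·2 = 20 | 2·6+1·0+2·4 = 20
Z: 4·0+4·1 = 4 | 2·2+1·0+2·0 = 4
L: 4·0+4·5 = 20 | 2·2+1·0+2·8 = 20
gcd(4,4,2,1,2) = 1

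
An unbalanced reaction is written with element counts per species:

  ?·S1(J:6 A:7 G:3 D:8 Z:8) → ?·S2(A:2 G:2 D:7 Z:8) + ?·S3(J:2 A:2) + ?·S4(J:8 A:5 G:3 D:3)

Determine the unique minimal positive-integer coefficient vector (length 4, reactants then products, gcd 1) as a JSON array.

J: 3·6 = 18 | 3·0+5·2+1·8 = 18
A: 3·7 = 21 | 3·2+5·2+1·5 = 21
G: 3·3 = 9 | 3·2+5·0+1·3 = 9
D: 3·8 = 24 | 3·7+5·0+1·3 = 24
Z: 3·8 = 24 | 3·8+5·0+1·0 = 24
gcd(3,3,5,1) = 1

Coefficients: [3, 3, 5, 1]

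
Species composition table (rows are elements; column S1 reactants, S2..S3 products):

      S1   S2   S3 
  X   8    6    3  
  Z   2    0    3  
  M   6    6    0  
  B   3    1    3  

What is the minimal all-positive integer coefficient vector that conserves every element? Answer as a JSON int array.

Coefficients: [3, 3, 2]

X: 3·8 = 24 | 3·6+2·3 = 24
Z: 3·2 = 6 | 3·0+2·3 = 6
M: 3·6 = 18 | 3·6+2·0 = 18
B: 3·3 = 9 | 3·1+2·3 = 9
gcd(3,3,2) = 1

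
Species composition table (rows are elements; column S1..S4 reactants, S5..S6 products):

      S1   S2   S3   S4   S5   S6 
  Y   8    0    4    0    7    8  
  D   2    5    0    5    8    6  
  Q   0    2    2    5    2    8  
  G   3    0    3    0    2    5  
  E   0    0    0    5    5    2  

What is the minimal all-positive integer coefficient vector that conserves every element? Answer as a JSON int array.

Coefficients: [6, 4, 5, 6, 4, 5]

Y: 6·8+4·0+5·4+6·0 = 68 | 4·7+5·8 = 68
D: 6·2+4·5+5·0+6·5 = 62 | 4·8+5·6 = 62
Q: 6·0+4·2+5·2+6·5 = 48 | 4·2+5·8 = 48
G: 6·3+4·0+5·3+6·0 = 33 | 4·2+5·5 = 33
E: 6·0+4·0+5·0+6·5 = 30 | 4·5+5·2 = 30
gcd(6,4,5,6,4,5) = 1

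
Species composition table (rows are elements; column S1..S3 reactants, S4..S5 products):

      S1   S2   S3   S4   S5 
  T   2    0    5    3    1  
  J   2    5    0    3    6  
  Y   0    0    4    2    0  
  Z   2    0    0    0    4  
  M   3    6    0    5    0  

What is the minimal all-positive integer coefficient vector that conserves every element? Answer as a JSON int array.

T: 2·2+4·0+3·5 = 19 | 6·3+1·1 = 19
J: 2·2+4·5+3·0 = 24 | 6·3+1·6 = 24
Y: 2·0+4·0+3·4 = 12 | 6·2+1·0 = 12
Z: 2·2+4·0+3·0 = 4 | 6·0+1·4 = 4
M: 2·3+4·6+3·0 = 30 | 6·5+1·0 = 30
gcd(2,4,3,6,1) = 1

Coefficients: [2, 4, 3, 6, 1]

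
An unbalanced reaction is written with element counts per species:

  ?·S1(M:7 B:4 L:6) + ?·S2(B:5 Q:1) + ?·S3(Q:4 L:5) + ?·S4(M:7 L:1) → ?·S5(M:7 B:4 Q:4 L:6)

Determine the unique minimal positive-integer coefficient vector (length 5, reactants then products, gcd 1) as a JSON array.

Coefficients: [1, 4, 5, 5, 6]

M: 1·7+4·0+5·0+5·7 = 42 | 6·7 = 42
B: 1·4+4·5+5·0+5·0 = 24 | 6·4 = 24
Q: 1·0+4·1+5·4+5·0 = 24 | 6·4 = 24
L: 1·6+4·0+5·5+5·1 = 36 | 6·6 = 36
gcd(1,4,5,5,6) = 1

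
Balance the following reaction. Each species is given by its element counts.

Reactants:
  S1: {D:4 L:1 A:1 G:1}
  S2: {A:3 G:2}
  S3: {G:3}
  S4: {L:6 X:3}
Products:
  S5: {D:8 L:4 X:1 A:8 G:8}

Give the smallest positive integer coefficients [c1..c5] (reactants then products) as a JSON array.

D: 6·4+6·0+2·0+1·0 = 24 | 3·8 = 24
L: 6·1+6·0+2·0+1·6 = 12 | 3·4 = 12
X: 6·0+6·0+2·0+1·3 = 3 | 3·1 = 3
A: 6·1+6·3+2·0+1·0 = 24 | 3·8 = 24
G: 6·1+6·2+2·3+1·0 = 24 | 3·8 = 24
gcd(6,6,2,1,3) = 1

Coefficients: [6, 6, 2, 1, 3]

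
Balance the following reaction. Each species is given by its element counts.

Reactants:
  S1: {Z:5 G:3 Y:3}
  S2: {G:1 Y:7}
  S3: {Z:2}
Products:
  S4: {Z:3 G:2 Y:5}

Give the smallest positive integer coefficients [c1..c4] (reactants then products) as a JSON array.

Z: 2·5+2·0+1·2 = 12 | 4·3 = 12
G: 2·3+2·1+1·0 = 8 | 4·2 = 8
Y: 2·3+2·7+1·0 = 20 | 4·5 = 20
gcd(2,2,1,4) = 1

Coefficients: [2, 2, 1, 4]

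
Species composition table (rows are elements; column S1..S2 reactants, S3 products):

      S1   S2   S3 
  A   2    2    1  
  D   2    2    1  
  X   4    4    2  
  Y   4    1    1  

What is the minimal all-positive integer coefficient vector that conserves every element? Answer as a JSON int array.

Coefficients: [1, 2, 6]

A: 1·2+2·2 = 6 | 6·1 = 6
D: 1·2+2·2 = 6 | 6·1 = 6
X: 1·4+2·4 = 12 | 6·2 = 12
Y: 1·4+2·1 = 6 | 6·1 = 6
gcd(1,2,6) = 1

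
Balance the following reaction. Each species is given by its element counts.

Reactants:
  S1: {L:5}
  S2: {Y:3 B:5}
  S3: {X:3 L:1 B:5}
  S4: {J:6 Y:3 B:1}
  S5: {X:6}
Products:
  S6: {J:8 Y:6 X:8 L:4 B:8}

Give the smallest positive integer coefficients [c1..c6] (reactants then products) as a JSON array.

J: 2·0+2·0+2·0+4·6+3·0 = 24 | 3·8 = 24
Y: 2·0+2·3+2·0+4·3+3·0 = 18 | 3·6 = 18
X: 2·0+2·0+2·3+4·0+3·6 = 24 | 3·8 = 24
L: 2·5+2·0+2·1+4·0+3·0 = 12 | 3·4 = 12
B: 2·0+2·5+2·5+4·1+3·0 = 24 | 3·8 = 24
gcd(2,2,2,4,3,3) = 1

Coefficients: [2, 2, 2, 4, 3, 3]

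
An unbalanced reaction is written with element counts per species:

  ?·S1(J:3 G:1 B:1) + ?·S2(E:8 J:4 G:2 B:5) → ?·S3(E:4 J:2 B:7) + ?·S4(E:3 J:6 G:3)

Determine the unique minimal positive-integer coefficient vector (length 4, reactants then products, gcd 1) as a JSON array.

E: 6·0+3·8 = 24 | 3·4+4·3 = 24
J: 6·3+3·4 = 30 | 3·2+4·6 = 30
G: 6·1+3·2 = 12 | 3·0+4·3 = 12
B: 6·1+3·5 = 21 | 3·7+4·0 = 21
gcd(6,3,3,4) = 1

Coefficients: [6, 3, 3, 4]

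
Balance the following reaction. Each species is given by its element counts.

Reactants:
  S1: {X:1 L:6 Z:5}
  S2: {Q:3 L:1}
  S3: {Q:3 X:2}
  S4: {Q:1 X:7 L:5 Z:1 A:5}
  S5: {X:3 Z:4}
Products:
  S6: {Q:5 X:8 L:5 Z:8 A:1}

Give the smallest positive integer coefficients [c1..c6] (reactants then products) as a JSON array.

Q: 3·0+2·3+6·3+1·1+6·0 = 25 | 5·5 = 25
X: 3·1+2·0+6·2+1·7+6·3 = 40 | 5·8 = 40
L: 3·6+2·1+6·0+1·5+6·0 = 25 | 5·5 = 25
Z: 3·5+2·0+6·0+1·1+6·4 = 40 | 5·8 = 40
A: 3·0+2·0+6·0+1·5+6·0 = 5 | 5·1 = 5
gcd(3,2,6,1,6,5) = 1

Coefficients: [3, 2, 6, 1, 6, 5]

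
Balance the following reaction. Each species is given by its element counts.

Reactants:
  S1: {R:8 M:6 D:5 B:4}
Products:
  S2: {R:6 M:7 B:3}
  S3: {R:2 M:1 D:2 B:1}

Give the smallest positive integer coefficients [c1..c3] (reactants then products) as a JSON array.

Coefficients: [2, 1, 5]

R: 2·8 = 16 | 1·6+5·2 = 16
M: 2·6 = 12 | 1·7+5·1 = 12
D: 2·5 = 10 | 1·0+5·2 = 10
B: 2·4 = 8 | 1·3+5·1 = 8
gcd(2,1,5) = 1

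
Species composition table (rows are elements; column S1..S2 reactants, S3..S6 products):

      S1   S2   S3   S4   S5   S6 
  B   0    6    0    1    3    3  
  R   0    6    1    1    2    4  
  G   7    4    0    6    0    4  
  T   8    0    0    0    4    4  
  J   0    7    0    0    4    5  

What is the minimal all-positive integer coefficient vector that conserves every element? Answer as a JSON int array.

B: 4·0+5·6 = 30 | 2·0+6·1+5·3+3·3 = 30
R: 4·0+5·6 = 30 | 2·1+6·1+5·2+3·4 = 30
G: 4·7+5·4 = 48 | 2·0+6·6+5·0+3·4 = 48
T: 4·8+5·0 = 32 | 2·0+6·0+5·4+3·4 = 32
J: 4·0+5·7 = 35 | 2·0+6·0+5·4+3·5 = 35
gcd(4,5,2,6,5,3) = 1

Coefficients: [4, 5, 2, 6, 5, 3]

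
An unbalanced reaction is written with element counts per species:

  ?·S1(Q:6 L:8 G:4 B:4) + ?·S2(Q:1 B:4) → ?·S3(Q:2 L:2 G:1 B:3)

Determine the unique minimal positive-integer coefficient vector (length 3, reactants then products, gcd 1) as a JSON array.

Coefficients: [1, 2, 4]

Q: 1·6+2·1 = 8 | 4·2 = 8
L: 1·8+2·0 = 8 | 4·2 = 8
G: 1·4+2·0 = 4 | 4·1 = 4
B: 1·4+2·4 = 12 | 4·3 = 12
gcd(1,2,4) = 1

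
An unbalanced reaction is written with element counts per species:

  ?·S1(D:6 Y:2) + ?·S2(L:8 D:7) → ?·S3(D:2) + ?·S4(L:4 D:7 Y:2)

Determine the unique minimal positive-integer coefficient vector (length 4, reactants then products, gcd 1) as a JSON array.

L: 4·0+2·8 = 16 | 5·0+4·4 = 16
D: 4·6+2·7 = 38 | 5·2+4·7 = 38
Y: 4·2+2·0 = 8 | 5·0+4·2 = 8
gcd(4,2,5,4) = 1

Coefficients: [4, 2, 5, 4]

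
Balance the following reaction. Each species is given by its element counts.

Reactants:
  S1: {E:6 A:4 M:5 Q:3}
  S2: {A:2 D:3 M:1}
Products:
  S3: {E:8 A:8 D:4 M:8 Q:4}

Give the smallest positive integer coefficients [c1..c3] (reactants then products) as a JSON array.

E: 4·6+4·0 = 24 | 3·8 = 24
A: 4·4+4·2 = 24 | 3·8 = 24
D: 4·0+4·3 = 12 | 3·4 = 12
M: 4·5+4·1 = 24 | 3·8 = 24
Q: 4·3+4·0 = 12 | 3·4 = 12
gcd(4,4,3) = 1

Coefficients: [4, 4, 3]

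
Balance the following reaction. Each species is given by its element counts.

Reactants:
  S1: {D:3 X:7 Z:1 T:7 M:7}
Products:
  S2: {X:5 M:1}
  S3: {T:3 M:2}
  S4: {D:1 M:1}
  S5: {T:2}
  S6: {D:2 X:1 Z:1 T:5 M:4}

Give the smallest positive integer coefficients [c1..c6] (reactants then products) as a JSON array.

Coefficients: [5, 6, 2, 5, 2, 5]

D: 5·3 = 15 | 6·0+2·0+5·1+2·0+5·2 = 15
X: 5·7 = 35 | 6·5+2·0+5·0+2·0+5·1 = 35
Z: 5·1 = 5 | 6·0+2·0+5·0+2·0+5·1 = 5
T: 5·7 = 35 | 6·0+2·3+5·0+2·2+5·5 = 35
M: 5·7 = 35 | 6·1+2·2+5·1+2·0+5·4 = 35
gcd(5,6,2,5,2,5) = 1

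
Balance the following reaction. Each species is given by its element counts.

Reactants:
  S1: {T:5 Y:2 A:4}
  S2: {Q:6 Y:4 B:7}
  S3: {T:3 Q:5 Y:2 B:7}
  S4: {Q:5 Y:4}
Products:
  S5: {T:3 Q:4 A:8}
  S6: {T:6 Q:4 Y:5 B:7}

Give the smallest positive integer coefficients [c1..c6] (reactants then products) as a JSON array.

Coefficients: [6, 1, 5, 1, 3, 6]

T: 6·5+1·0+5·3+1·0 = 45 | 3·3+6·6 = 45
Q: 6·0+1·6+5·5+1·5 = 36 | 3·4+6·4 = 36
Y: 6·2+1·4+5·2+1·4 = 30 | 3·0+6·5 = 30
A: 6·4+1·0+5·0+1·0 = 24 | 3·8+6·0 = 24
B: 6·0+1·7+5·7+1·0 = 42 | 3·0+6·7 = 42
gcd(6,1,5,1,3,6) = 1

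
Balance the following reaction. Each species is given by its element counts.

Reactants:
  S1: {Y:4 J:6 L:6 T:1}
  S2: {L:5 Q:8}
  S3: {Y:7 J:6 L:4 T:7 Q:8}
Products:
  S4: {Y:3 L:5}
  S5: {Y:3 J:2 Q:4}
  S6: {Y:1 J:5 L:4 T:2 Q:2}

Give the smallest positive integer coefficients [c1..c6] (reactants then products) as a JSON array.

Coefficients: [5, 2, 1, 4, 3, 6]

Y: 5·4+2·0+1·7 = 27 | 4·3+3·3+6·1 = 27
J: 5·6+2·0+1·6 = 36 | 4·0+3·2+6·5 = 36
L: 5·6+2·5+1·4 = 44 | 4·5+3·0+6·4 = 44
T: 5·1+2·0+1·7 = 12 | 4·0+3·0+6·2 = 12
Q: 5·0+2·8+1·8 = 24 | 4·0+3·4+6·2 = 24
gcd(5,2,1,4,3,6) = 1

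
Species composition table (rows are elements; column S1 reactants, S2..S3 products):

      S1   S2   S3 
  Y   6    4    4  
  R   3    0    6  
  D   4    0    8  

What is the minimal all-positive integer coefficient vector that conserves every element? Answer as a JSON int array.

Y: 2·6 = 12 | 2·4+1·4 = 12
R: 2·3 = 6 | 2·0+1·6 = 6
D: 2·4 = 8 | 2·0+1·8 = 8
gcd(2,2,1) = 1

Coefficients: [2, 2, 1]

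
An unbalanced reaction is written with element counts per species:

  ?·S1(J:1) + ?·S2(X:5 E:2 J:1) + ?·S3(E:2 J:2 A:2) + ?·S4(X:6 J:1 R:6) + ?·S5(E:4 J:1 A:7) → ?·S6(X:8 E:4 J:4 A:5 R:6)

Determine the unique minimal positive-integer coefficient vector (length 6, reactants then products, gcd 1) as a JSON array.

Coefficients: [6, 2, 2, 5, 3, 5]

X: 6·0+2·5+2·0+5·6+3·0 = 40 | 5·8 = 40
E: 6·0+2·2+2·2+5·0+3·4 = 20 | 5·4 = 20
J: 6·1+2·1+2·2+5·1+3·1 = 20 | 5·4 = 20
A: 6·0+2·0+2·2+5·0+3·7 = 25 | 5·5 = 25
R: 6·0+2·0+2·0+5·6+3·0 = 30 | 5·6 = 30
gcd(6,2,2,5,3,5) = 1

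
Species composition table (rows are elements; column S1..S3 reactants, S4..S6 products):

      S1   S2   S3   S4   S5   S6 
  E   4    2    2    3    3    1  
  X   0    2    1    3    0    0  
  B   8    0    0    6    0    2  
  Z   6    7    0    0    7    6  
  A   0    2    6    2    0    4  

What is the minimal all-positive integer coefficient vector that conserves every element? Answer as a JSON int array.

Coefficients: [5, 6, 3, 5, 6, 5]

E: 5·4+6·2+3·2 = 38 | 5·3+6·3+5·1 = 38
X: 5·0+6·2+3·1 = 15 | 5·3+6·0+5·0 = 15
B: 5·8+6·0+3·0 = 40 | 5·6+6·0+5·2 = 40
Z: 5·6+6·7+3·0 = 72 | 5·0+6·7+5·6 = 72
A: 5·0+6·2+3·6 = 30 | 5·2+6·0+5·4 = 30
gcd(5,6,3,5,6,5) = 1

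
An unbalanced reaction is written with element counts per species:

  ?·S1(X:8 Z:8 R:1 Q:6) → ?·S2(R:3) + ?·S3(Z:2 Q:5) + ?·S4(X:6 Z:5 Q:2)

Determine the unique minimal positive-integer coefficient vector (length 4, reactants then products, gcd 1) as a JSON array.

X: 3·8 = 24 | 1·0+2·0+4·6 = 24
Z: 3·8 = 24 | 1·0+2·2+4·5 = 24
R: 3·1 = 3 | 1·3+2·0+4·0 = 3
Q: 3·6 = 18 | 1·0+2·5+4·2 = 18
gcd(3,1,2,4) = 1

Coefficients: [3, 1, 2, 4]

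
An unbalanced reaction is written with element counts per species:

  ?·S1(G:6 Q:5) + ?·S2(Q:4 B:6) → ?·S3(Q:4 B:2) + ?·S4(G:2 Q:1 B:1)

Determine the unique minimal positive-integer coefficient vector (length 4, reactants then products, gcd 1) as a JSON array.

G: 2·6+2·0 = 12 | 3·0+6·2 = 12
Q: 2·5+2·4 = 18 | 3·4+6·1 = 18
B: 2·0+2·6 = 12 | 3·2+6·1 = 12
gcd(2,2,3,6) = 1

Coefficients: [2, 2, 3, 6]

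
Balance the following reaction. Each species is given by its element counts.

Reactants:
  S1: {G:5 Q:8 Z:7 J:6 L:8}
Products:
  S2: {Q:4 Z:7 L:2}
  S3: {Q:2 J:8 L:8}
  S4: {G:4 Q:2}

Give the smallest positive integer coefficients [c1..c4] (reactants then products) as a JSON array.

Coefficients: [4, 4, 3, 5]

G: 4·5 = 20 | 4·0+3·0+5·4 = 20
Q: 4·8 = 32 | 4·4+3·2+5·2 = 32
Z: 4·7 = 28 | 4·7+3·0+5·0 = 28
J: 4·6 = 24 | 4·0+3·8+5·0 = 24
L: 4·8 = 32 | 4·2+3·8+5·0 = 32
gcd(4,4,3,5) = 1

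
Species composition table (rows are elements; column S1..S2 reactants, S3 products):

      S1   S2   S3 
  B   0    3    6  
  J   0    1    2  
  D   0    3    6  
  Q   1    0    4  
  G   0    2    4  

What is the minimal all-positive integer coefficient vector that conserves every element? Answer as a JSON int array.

B: 4·0+2·3 = 6 | 1·6 = 6
J: 4·0+2·1 = 2 | 1·2 = 2
D: 4·0+2·3 = 6 | 1·6 = 6
Q: 4·1+2·0 = 4 | 1·4 = 4
G: 4·0+2·2 = 4 | 1·4 = 4
gcd(4,2,1) = 1

Coefficients: [4, 2, 1]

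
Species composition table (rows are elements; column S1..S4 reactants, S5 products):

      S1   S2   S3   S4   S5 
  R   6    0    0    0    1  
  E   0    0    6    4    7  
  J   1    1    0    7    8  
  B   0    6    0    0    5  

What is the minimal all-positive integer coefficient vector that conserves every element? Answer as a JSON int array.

Coefficients: [1, 5, 3, 6, 6]

R: 1·6+5·0+3·0+6·0 = 6 | 6·1 = 6
E: 1·0+5·0+3·6+6·4 = 42 | 6·7 = 42
J: 1·1+5·1+3·0+6·7 = 48 | 6·8 = 48
B: 1·0+5·6+3·0+6·0 = 30 | 6·5 = 30
gcd(1,5,3,6,6) = 1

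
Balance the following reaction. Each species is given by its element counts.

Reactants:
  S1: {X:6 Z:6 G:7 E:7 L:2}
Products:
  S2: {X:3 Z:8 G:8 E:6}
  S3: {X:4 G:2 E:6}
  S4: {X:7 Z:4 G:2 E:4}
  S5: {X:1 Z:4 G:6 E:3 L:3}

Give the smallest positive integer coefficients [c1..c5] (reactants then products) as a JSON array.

Coefficients: [6, 1, 2, 3, 4]

X: 6·6 = 36 | 1·3+2·4+3·7+4·1 = 36
Z: 6·6 = 36 | 1·8+2·0+3·4+4·4 = 36
G: 6·7 = 42 | 1·8+2·2+3·2+4·6 = 42
E: 6·7 = 42 | 1·6+2·6+3·4+4·3 = 42
L: 6·2 = 12 | 1·0+2·0+3·0+4·3 = 12
gcd(6,1,2,3,4) = 1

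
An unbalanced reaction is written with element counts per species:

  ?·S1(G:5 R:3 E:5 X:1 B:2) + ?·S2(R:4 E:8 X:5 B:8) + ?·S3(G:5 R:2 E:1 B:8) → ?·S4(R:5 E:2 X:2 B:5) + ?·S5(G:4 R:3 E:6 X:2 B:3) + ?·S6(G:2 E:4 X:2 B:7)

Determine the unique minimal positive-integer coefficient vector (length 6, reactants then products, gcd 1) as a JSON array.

Coefficients: [3, 5, 3, 4, 5, 5]

G: 3·5+5·0+3·5 = 30 | 4·0+5·4+5·2 = 30
R: 3·3+5·4+3·2 = 35 | 4·5+5·3+5·0 = 35
E: 3·5+5·8+3·1 = 58 | 4·2+5·6+5·4 = 58
X: 3·1+5·5+3·0 = 28 | 4·2+5·2+5·2 = 28
B: 3·2+5·8+3·8 = 70 | 4·5+5·3+5·7 = 70
gcd(3,5,3,4,5,5) = 1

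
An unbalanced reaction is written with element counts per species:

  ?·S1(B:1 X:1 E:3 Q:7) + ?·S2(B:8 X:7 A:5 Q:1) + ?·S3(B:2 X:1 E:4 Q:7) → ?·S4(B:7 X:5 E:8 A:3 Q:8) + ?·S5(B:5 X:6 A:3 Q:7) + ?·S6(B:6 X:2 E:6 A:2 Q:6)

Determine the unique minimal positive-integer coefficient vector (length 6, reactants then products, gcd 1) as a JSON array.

B: 6·1+6·8+4·2 = 62 | 2·7+6·5+3·6 = 62
X: 6·1+6·7+4·1 = 52 | 2·5+6·6+3·2 = 52
E: 6·3+6·0+4·4 = 34 | 2·8+6·0+3·6 = 34
A: 6·0+6·5+4·0 = 30 | 2·3+6·3+3·2 = 30
Q: 6·7+6·1+4·7 = 76 | 2·8+6·7+3·6 = 76
gcd(6,6,4,2,6,3) = 1

Coefficients: [6, 6, 4, 2, 6, 3]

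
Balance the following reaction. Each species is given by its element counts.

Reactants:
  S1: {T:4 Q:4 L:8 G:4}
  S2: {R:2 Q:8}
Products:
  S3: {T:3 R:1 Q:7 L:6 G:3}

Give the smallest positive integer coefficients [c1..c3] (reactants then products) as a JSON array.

T: 3·4+2·0 = 12 | 4·3 = 12
R: 3·0+2·2 = 4 | 4·1 = 4
Q: 3·4+2·8 = 28 | 4·7 = 28
L: 3·8+2·0 = 24 | 4·6 = 24
G: 3·4+2·0 = 12 | 4·3 = 12
gcd(3,2,4) = 1

Coefficients: [3, 2, 4]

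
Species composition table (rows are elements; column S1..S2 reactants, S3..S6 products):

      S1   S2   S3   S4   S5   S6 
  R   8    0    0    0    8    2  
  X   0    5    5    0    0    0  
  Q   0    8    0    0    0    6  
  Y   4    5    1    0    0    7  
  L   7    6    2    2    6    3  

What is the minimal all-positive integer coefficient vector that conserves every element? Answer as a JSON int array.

R: 4·8+3·0 = 32 | 3·0+5·0+3·8+4·2 = 32
X: 4·0+3·5 = 15 | 3·5+5·0+3·0+4·0 = 15
Q: 4·0+3·8 = 24 | 3·0+5·0+3·0+4·6 = 24
Y: 4·4+3·5 = 31 | 3·1+5·0+3·0+4·7 = 31
L: 4·7+3·6 = 46 | 3·2+5·2+3·6+4·3 = 46
gcd(4,3,3,5,3,4) = 1

Coefficients: [4, 3, 3, 5, 3, 4]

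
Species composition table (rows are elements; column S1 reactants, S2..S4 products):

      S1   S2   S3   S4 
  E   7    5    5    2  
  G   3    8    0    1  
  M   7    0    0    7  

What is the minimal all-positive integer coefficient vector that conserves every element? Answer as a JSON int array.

Coefficients: [4, 1, 3, 4]

E: 4·7 = 28 | 1·5+3·5+4·2 = 28
G: 4·3 = 12 | 1·8+3·0+4·1 = 12
M: 4·7 = 28 | 1·0+3·0+4·7 = 28
gcd(4,1,3,4) = 1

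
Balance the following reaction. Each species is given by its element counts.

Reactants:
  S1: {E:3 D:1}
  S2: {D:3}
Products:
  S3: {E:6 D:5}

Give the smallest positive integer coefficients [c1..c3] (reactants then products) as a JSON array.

Coefficients: [2, 1, 1]

E: 2·3+1·0 = 6 | 1·6 = 6
D: 2·1+1·3 = 5 | 1·5 = 5
gcd(2,1,1) = 1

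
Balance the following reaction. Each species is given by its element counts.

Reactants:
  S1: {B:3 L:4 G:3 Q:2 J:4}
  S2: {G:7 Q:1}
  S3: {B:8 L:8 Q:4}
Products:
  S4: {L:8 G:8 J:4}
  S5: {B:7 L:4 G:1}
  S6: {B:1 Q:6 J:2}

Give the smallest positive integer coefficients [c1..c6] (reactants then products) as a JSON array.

B: 5·3+2·0+3·8 = 39 | 3·0+5·7+4·1 = 39
L: 5·4+2·0+3·8 = 44 | 3·8+5·4+4·0 = 44
G: 5·3+2·7+3·0 = 29 | 3·8+5·1+4·0 = 29
Q: 5·2+2·1+3·4 = 24 | 3·0+5·0+4·6 = 24
J: 5·4+2·0+3·0 = 20 | 3·4+5·0+4·2 = 20
gcd(5,2,3,3,5,4) = 1

Coefficients: [5, 2, 3, 3, 5, 4]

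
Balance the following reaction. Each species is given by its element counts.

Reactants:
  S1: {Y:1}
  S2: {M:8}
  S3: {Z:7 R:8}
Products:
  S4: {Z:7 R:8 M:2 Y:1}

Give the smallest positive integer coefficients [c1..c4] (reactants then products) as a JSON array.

Z: 4·0+1·0+4·7 = 28 | 4·7 = 28
R: 4·0+1·0+4·8 = 32 | 4·8 = 32
M: 4·0+1·8+4·0 = 8 | 4·2 = 8
Y: 4·1+1·0+4·0 = 4 | 4·1 = 4
gcd(4,1,4,4) = 1

Coefficients: [4, 1, 4, 4]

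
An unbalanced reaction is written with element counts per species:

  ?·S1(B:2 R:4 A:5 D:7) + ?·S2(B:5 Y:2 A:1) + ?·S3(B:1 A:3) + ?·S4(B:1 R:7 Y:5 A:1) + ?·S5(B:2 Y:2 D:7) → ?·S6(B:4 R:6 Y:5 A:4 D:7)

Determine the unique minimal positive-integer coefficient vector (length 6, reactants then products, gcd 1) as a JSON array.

Coefficients: [2, 1, 3, 4, 4, 6]

B: 2·2+1·5+3·1+4·1+4·2 = 24 | 6·4 = 24
R: 2·4+1·0+3·0+4·7+4·0 = 36 | 6·6 = 36
Y: 2·0+1·2+3·0+4·5+4·2 = 30 | 6·5 = 30
A: 2·5+1·1+3·3+4·1+4·0 = 24 | 6·4 = 24
D: 2·7+1·0+3·0+4·0+4·7 = 42 | 6·7 = 42
gcd(2,1,3,4,4,6) = 1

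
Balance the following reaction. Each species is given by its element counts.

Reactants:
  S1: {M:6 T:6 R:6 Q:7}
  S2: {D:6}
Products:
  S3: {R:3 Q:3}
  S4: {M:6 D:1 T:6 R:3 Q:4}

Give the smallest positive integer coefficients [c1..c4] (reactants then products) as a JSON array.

M: 6·6+1·0 = 36 | 6·0+6·6 = 36
D: 6·0+1·6 = 6 | 6·0+6·1 = 6
T: 6·6+1·0 = 36 | 6·0+6·6 = 36
R: 6·6+1·0 = 36 | 6·3+6·3 = 36
Q: 6·7+1·0 = 42 | 6·3+6·4 = 42
gcd(6,1,6,6) = 1

Coefficients: [6, 1, 6, 6]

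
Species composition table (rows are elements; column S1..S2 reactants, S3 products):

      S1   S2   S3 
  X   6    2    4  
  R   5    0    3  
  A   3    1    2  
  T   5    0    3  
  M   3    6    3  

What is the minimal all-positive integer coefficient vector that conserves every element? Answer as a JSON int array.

Coefficients: [3, 1, 5]

X: 3·6+1·2 = 20 | 5·4 = 20
R: 3·5+1·0 = 15 | 5·3 = 15
A: 3·3+1·1 = 10 | 5·2 = 10
T: 3·5+1·0 = 15 | 5·3 = 15
M: 3·3+1·6 = 15 | 5·3 = 15
gcd(3,1,5) = 1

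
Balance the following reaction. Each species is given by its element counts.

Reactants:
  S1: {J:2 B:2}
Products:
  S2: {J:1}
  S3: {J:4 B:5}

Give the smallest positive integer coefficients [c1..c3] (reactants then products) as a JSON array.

Coefficients: [5, 2, 2]

J: 5·2 = 10 | 2·1+2·4 = 10
B: 5·2 = 10 | 2·0+2·5 = 10
gcd(5,2,2) = 1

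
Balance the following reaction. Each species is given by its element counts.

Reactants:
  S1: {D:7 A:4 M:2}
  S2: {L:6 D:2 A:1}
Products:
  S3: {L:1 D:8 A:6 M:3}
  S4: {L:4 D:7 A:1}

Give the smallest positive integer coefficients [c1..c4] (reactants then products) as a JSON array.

L: 3·0+1·6 = 6 | 2·1+1·4 = 6
D: 3·7+1·2 = 23 | 2·8+1·7 = 23
A: 3·4+1·1 = 13 | 2·6+1·1 = 13
M: 3·2+1·0 = 6 | 2·3+1·0 = 6
gcd(3,1,2,1) = 1

Coefficients: [3, 1, 2, 1]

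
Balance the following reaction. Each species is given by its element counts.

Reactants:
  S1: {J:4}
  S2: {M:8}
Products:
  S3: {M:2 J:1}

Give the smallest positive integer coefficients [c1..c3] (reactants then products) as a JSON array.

Coefficients: [1, 1, 4]

M: 1·0+1·8 = 8 | 4·2 = 8
J: 1·4+1·0 = 4 | 4·1 = 4
gcd(1,1,4) = 1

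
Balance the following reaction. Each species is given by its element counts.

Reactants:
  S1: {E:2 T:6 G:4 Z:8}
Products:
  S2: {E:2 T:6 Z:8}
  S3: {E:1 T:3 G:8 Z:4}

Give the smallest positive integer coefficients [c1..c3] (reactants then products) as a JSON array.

Coefficients: [4, 3, 2]

E: 4·2 = 8 | 3·2+2·1 = 8
T: 4·6 = 24 | 3·6+2·3 = 24
G: 4·4 = 16 | 3·0+2·8 = 16
Z: 4·8 = 32 | 3·8+2·4 = 32
gcd(4,3,2) = 1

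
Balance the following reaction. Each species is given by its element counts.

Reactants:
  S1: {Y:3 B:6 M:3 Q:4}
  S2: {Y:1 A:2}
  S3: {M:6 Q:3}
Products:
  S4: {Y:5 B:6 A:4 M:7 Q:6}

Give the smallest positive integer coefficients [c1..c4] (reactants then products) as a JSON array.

Y: 3·3+6·1+2·0 = 15 | 3·5 = 15
B: 3·6+6·0+2·0 = 18 | 3·6 = 18
A: 3·0+6·2+2·0 = 12 | 3·4 = 12
M: 3·3+6·0+2·6 = 21 | 3·7 = 21
Q: 3·4+6·0+2·3 = 18 | 3·6 = 18
gcd(3,6,2,3) = 1

Coefficients: [3, 6, 2, 3]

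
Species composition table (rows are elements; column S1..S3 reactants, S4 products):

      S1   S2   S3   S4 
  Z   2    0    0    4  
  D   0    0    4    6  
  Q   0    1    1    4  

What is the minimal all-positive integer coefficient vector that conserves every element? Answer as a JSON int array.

Z: 4·2+5·0+3·0 = 8 | 2·4 = 8
D: 4·0+5·0+3·4 = 12 | 2·6 = 12
Q: 4·0+5·1+3·1 = 8 | 2·4 = 8
gcd(4,5,3,2) = 1

Coefficients: [4, 5, 3, 2]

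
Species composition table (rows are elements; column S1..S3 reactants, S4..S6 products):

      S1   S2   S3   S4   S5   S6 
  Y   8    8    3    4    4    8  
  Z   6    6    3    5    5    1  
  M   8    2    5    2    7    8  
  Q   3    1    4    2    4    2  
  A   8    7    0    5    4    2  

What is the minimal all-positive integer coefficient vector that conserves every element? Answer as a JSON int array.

Y: 5·8+1·8+4·3 = 60 | 5·4+4·4+3·8 = 60
Z: 5·6+1·6+4·3 = 48 | 5·5+4·5+3·1 = 48
M: 5·8+1·2+4·5 = 62 | 5·2+4·7+3·8 = 62
Q: 5·3+1·1+4·4 = 32 | 5·2+4·4+3·2 = 32
A: 5·8+1·7+4·0 = 47 | 5·5+4·4+3·2 = 47
gcd(5,1,4,5,4,3) = 1

Coefficients: [5, 1, 4, 5, 4, 3]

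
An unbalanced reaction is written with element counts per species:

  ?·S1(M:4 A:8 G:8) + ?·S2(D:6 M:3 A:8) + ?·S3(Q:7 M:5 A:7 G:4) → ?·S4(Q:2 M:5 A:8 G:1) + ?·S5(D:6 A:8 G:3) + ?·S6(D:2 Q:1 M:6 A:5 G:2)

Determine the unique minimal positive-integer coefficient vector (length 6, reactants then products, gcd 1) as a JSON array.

D: 2·0+5·6+1·0 = 30 | 2·0+4·6+3·2 = 30
Q: 2·0+5·0+1·7 = 7 | 2·2+4·0+3·1 = 7
M: 2·4+5·3+1·5 = 28 | 2·5+4·0+3·6 = 28
A: 2·8+5·8+1·7 = 63 | 2·8+4·8+3·5 = 63
G: 2·8+5·0+1·4 = 20 | 2·1+4·3+3·2 = 20
gcd(2,5,1,2,4,3) = 1

Coefficients: [2, 5, 1, 2, 4, 3]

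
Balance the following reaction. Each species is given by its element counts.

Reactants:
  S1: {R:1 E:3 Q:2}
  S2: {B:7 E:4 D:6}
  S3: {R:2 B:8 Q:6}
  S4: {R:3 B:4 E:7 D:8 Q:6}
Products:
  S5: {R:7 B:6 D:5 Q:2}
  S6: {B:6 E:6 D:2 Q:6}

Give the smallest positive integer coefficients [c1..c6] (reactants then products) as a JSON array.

Coefficients: [5, 2, 3, 1, 2, 5]

R: 5·1+2·0+3·2+1·3 = 14 | 2·7+5·0 = 14
B: 5·0+2·7+3·8+1·4 = 42 | 2·6+5·6 = 42
E: 5·3+2·4+3·0+1·7 = 30 | 2·0+5·6 = 30
D: 5·0+2·6+3·0+1·8 = 20 | 2·5+5·2 = 20
Q: 5·2+2·0+3·6+1·6 = 34 | 2·2+5·6 = 34
gcd(5,2,3,1,2,5) = 1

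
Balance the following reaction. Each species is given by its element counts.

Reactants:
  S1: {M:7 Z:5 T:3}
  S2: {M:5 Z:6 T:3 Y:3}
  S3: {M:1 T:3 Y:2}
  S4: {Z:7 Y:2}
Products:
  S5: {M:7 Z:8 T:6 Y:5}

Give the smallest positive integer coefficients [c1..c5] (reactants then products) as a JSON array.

Coefficients: [1, 6, 5, 1, 6]

M: 1·7+6·5+5·1+1·0 = 42 | 6·7 = 42
Z: 1·5+6·6+5·0+1·7 = 48 | 6·8 = 48
T: 1·3+6·3+5·3+1·0 = 36 | 6·6 = 36
Y: 1·0+6·3+5·2+1·2 = 30 | 6·5 = 30
gcd(1,6,5,1,6) = 1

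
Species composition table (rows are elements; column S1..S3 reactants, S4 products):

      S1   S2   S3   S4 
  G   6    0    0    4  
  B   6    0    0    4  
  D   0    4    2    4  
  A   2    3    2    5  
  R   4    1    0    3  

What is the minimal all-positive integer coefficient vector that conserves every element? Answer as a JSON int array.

G: 2·6+1·0+4·0 = 12 | 3·4 = 12
B: 2·6+1·0+4·0 = 12 | 3·4 = 12
D: 2·0+1·4+4·2 = 12 | 3·4 = 12
A: 2·2+1·3+4·2 = 15 | 3·5 = 15
R: 2·4+1·1+4·0 = 9 | 3·3 = 9
gcd(2,1,4,3) = 1

Coefficients: [2, 1, 4, 3]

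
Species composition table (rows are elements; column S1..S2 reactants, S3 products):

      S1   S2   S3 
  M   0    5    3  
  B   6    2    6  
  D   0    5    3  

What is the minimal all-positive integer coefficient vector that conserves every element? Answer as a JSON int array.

Coefficients: [4, 3, 5]

M: 4·0+3·5 = 15 | 5·3 = 15
B: 4·6+3·2 = 30 | 5·6 = 30
D: 4·0+3·5 = 15 | 5·3 = 15
gcd(4,3,5) = 1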